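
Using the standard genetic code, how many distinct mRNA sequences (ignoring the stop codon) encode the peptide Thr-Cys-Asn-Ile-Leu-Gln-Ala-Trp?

Thr: 4 codons.
Cys: 2 codons.
Asn: 2 codons.
Ile: 3 codons.
Leu: 6 codons.
Gln: 2 codons.
Ala: 4 codons.
Trp: 1 codon.
4 × 2 × 2 × 3 × 6 × 2 × 4 × 1 = 2304.

2304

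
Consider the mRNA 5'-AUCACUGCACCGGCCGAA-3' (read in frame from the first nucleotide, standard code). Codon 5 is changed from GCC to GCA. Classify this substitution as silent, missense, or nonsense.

silent

Position 15 falls in codon 5: GCC → Ala.
After the substitution the codon is GCA → Ala.
Both encode Ala, so the change is synonymous.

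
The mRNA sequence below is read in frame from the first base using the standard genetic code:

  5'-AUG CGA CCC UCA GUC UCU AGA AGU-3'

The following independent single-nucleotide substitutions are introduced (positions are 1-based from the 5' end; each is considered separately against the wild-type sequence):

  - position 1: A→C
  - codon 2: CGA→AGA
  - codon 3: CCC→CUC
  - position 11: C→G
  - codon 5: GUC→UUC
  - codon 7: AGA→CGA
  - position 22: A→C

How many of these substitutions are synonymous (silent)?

2

Codon 1: AUG (Met) → CUG (Leu) — missense.
Codon 2: CGA (Arg) → AGA (Arg) — synonymous.
Codon 3: CCC (Pro) → CUC (Leu) — missense.
Codon 4: UCA (Ser) → UGA (Stop) — nonsense.
Codon 5: GUC (Val) → UUC (Phe) — missense.
Codon 7: AGA (Arg) → CGA (Arg) — synonymous.
Codon 8: AGU (Ser) → CGU (Arg) — missense.
Synonymous: 2 of 7.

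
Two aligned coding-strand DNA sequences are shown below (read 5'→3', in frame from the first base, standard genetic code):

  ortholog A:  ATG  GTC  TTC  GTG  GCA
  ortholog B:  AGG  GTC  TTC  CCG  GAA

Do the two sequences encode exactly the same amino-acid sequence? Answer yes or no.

Codon 1: ATG Met / AGG Arg — nonsynonymous.
Codon 2: GTC Val / GTC Val — identical.
Codon 3: TTC Phe / TTC Phe — identical.
Codon 4: GTG Val / CCG Pro — nonsynonymous.
Codon 5: GCA Ala / GAA Glu — nonsynonymous.
Nonsynonymous differences: 3 → different protein.

no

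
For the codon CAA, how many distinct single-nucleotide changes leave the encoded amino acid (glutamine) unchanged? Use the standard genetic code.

Position 1: none → 0 synonymous.
Position 2: none → 0 synonymous.
Position 3: CAG → 1 synonymous.
Total: 0 + 0 + 1 = 1.

1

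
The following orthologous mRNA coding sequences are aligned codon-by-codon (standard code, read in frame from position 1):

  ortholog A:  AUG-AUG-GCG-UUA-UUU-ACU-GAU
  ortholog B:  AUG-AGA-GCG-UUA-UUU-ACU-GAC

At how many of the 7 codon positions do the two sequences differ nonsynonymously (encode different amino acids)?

1

Codon 1: AUG Met / AUG Met — identical.
Codon 2: AUG Met / AGA Arg — nonsynonymous.
Codon 3: GCG Ala / GCG Ala — identical.
Codon 4: UUA Leu / UUA Leu — identical.
Codon 5: UUU Phe / UUU Phe — identical.
Codon 6: ACU Thr / ACU Thr — identical.
Codon 7: GAU Asp / GAC Asp — synonymous.
Nonsynonymous differences: 1.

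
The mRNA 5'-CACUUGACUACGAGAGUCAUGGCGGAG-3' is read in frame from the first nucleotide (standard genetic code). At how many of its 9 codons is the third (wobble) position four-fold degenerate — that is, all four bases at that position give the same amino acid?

4

Codon 1 CAC (His): third position 2-fold.
Codon 2 UUG (Leu): third position 2-fold.
Codon 3 ACU (Thr): third position 4-fold.
Codon 4 ACG (Thr): third position 4-fold.
Codon 5 AGA (Arg): third position 2-fold.
Codon 6 GUC (Val): third position 4-fold.
Codon 7 AUG (Met): third position 1-fold.
Codon 8 GCG (Ala): third position 4-fold.
Codon 9 GAG (Glu): third position 2-fold.
Four-fold degenerate third positions: 4.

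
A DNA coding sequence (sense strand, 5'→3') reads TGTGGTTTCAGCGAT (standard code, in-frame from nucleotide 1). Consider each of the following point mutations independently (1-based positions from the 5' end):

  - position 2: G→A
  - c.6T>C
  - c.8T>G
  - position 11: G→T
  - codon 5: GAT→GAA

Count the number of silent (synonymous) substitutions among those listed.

Codon 1: TGT (Cys) → TAT (Tyr) — missense.
Codon 2: GGT (Gly) → GGC (Gly) — synonymous.
Codon 3: TTC (Phe) → TGC (Cys) — missense.
Codon 4: AGC (Ser) → ATC (Ile) — missense.
Codon 5: GAT (Asp) → GAA (Glu) — missense.
Synonymous: 1 of 5.

1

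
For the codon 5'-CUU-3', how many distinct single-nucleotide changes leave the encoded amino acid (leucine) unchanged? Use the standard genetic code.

3

Position 1: none → 0 synonymous.
Position 2: none → 0 synonymous.
Position 3: CUC, CUA, CUG → 3 synonymous.
Total: 0 + 0 + 3 = 3.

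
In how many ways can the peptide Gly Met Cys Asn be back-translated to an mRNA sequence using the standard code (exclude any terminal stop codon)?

16

Gly: 4 codons.
Met: 1 codon.
Cys: 2 codons.
Asn: 2 codons.
4 × 1 × 2 × 2 = 16.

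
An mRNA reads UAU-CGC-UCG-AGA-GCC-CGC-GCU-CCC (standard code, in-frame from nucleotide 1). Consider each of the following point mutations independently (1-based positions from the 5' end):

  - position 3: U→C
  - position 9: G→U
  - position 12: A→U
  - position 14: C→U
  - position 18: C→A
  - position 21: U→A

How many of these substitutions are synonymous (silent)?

4

Codon 1: UAU (Tyr) → UAC (Tyr) — synonymous.
Codon 3: UCG (Ser) → UCU (Ser) — synonymous.
Codon 4: AGA (Arg) → AGU (Ser) — missense.
Codon 5: GCC (Ala) → GUC (Val) — missense.
Codon 6: CGC (Arg) → CGA (Arg) — synonymous.
Codon 7: GCU (Ala) → GCA (Ala) — synonymous.
Synonymous: 4 of 6.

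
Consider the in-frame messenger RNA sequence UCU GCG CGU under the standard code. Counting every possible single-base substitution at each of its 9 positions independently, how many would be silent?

9

Codon 1 (UCU, Ser): 3 synonymous substitutions.
Codon 2 (GCG, Ala): 3 synonymous substitutions.
Codon 3 (CGU, Arg): 3 synonymous substitutions.
Total: 3 + 3 + 3 = 9.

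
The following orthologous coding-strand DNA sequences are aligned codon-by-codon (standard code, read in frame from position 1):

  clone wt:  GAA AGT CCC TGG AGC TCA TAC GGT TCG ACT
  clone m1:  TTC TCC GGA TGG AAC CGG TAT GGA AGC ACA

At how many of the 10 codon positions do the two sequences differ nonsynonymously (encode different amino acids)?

4

Codon 1: GAA Glu / TTC Phe — nonsynonymous.
Codon 2: AGT Ser / TCC Ser — synonymous.
Codon 3: CCC Pro / GGA Gly — nonsynonymous.
Codon 4: TGG Trp / TGG Trp — identical.
Codon 5: AGC Ser / AAC Asn — nonsynonymous.
Codon 6: TCA Ser / CGG Arg — nonsynonymous.
Codon 7: TAC Tyr / TAT Tyr — synonymous.
Codon 8: GGT Gly / GGA Gly — synonymous.
Codon 9: TCG Ser / AGC Ser — synonymous.
Codon 10: ACT Thr / ACA Thr — synonymous.
Nonsynonymous differences: 4.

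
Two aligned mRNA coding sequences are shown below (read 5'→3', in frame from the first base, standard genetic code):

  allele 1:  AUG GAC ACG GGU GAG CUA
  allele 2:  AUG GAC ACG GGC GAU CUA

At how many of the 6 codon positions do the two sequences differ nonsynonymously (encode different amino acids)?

Codon 1: AUG Met / AUG Met — identical.
Codon 2: GAC Asp / GAC Asp — identical.
Codon 3: ACG Thr / ACG Thr — identical.
Codon 4: GGU Gly / GGC Gly — synonymous.
Codon 5: GAG Glu / GAU Asp — nonsynonymous.
Codon 6: CUA Leu / CUA Leu — identical.
Nonsynonymous differences: 1.

1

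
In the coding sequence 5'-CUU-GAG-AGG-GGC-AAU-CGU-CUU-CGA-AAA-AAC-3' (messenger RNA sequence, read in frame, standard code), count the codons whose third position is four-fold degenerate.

5

Codon 1 CUU (Leu): third position 4-fold.
Codon 2 GAG (Glu): third position 2-fold.
Codon 3 AGG (Arg): third position 2-fold.
Codon 4 GGC (Gly): third position 4-fold.
Codon 5 AAU (Asn): third position 2-fold.
Codon 6 CGU (Arg): third position 4-fold.
Codon 7 CUU (Leu): third position 4-fold.
Codon 8 CGA (Arg): third position 4-fold.
Codon 9 AAA (Lys): third position 2-fold.
Codon 10 AAC (Asn): third position 2-fold.
Four-fold degenerate third positions: 5.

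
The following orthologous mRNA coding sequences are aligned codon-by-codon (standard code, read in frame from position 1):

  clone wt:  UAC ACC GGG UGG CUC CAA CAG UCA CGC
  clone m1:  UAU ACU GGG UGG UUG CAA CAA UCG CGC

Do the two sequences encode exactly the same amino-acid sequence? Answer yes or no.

Codon 1: UAC Tyr / UAU Tyr — synonymous.
Codon 2: ACC Thr / ACU Thr — synonymous.
Codon 3: GGG Gly / GGG Gly — identical.
Codon 4: UGG Trp / UGG Trp — identical.
Codon 5: CUC Leu / UUG Leu — synonymous.
Codon 6: CAA Gln / CAA Gln — identical.
Codon 7: CAG Gln / CAA Gln — synonymous.
Codon 8: UCA Ser / UCG Ser — synonymous.
Codon 9: CGC Arg / CGC Arg — identical.
Nonsynonymous differences: 0 → same protein.

yes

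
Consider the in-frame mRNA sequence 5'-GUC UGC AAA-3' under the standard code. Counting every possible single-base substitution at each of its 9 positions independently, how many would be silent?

Codon 1 (GUC, Val): 3 synonymous substitutions.
Codon 2 (UGC, Cys): 1 synonymous substitution.
Codon 3 (AAA, Lys): 1 synonymous substitution.
Total: 3 + 1 + 1 = 5.

5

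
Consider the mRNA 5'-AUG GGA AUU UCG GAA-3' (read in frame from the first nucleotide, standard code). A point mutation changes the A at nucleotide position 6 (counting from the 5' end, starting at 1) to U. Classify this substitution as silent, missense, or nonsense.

Position 6 falls in codon 2: GGA → Gly.
After the substitution the codon is GGU → Gly.
Both encode Gly, so the change is synonymous.

silent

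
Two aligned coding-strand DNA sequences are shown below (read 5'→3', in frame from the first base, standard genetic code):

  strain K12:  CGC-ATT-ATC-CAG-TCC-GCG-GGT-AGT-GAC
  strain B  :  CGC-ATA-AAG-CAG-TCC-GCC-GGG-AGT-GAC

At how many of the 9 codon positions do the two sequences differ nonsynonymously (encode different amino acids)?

Codon 1: CGC Arg / CGC Arg — identical.
Codon 2: ATT Ile / ATA Ile — synonymous.
Codon 3: ATC Ile / AAG Lys — nonsynonymous.
Codon 4: CAG Gln / CAG Gln — identical.
Codon 5: TCC Ser / TCC Ser — identical.
Codon 6: GCG Ala / GCC Ala — synonymous.
Codon 7: GGT Gly / GGG Gly — synonymous.
Codon 8: AGT Ser / AGT Ser — identical.
Codon 9: GAC Asp / GAC Asp — identical.
Nonsynonymous differences: 1.

1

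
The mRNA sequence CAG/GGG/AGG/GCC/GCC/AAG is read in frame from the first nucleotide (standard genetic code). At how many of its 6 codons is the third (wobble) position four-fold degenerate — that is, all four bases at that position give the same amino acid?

Codon 1 CAG (Gln): third position 2-fold.
Codon 2 GGG (Gly): third position 4-fold.
Codon 3 AGG (Arg): third position 2-fold.
Codon 4 GCC (Ala): third position 4-fold.
Codon 5 GCC (Ala): third position 4-fold.
Codon 6 AAG (Lys): third position 2-fold.
Four-fold degenerate third positions: 3.

3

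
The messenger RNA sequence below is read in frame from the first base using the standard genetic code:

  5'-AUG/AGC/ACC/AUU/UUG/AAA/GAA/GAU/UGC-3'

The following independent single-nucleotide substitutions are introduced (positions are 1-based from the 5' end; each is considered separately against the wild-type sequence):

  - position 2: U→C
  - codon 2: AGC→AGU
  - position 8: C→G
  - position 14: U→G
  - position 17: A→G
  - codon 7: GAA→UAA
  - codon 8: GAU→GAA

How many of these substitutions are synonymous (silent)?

Codon 1: AUG (Met) → ACG (Thr) — missense.
Codon 2: AGC (Ser) → AGU (Ser) — synonymous.
Codon 3: ACC (Thr) → AGC (Ser) — missense.
Codon 5: UUG (Leu) → UGG (Trp) — missense.
Codon 6: AAA (Lys) → AGA (Arg) — missense.
Codon 7: GAA (Glu) → UAA (Stop) — nonsense.
Codon 8: GAU (Asp) → GAA (Glu) — missense.
Synonymous: 1 of 7.

1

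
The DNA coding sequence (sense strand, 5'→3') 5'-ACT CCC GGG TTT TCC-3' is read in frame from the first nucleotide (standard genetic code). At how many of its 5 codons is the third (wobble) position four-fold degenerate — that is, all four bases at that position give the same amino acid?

4

Codon 1 ACT (Thr): third position 4-fold.
Codon 2 CCC (Pro): third position 4-fold.
Codon 3 GGG (Gly): third position 4-fold.
Codon 4 TTT (Phe): third position 2-fold.
Codon 5 TCC (Ser): third position 4-fold.
Four-fold degenerate third positions: 4.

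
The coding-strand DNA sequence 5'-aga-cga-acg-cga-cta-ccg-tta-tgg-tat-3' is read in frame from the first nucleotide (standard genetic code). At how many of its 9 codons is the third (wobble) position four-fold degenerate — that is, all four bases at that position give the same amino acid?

5

Codon 1 AGA (Arg): third position 2-fold.
Codon 2 CGA (Arg): third position 4-fold.
Codon 3 ACG (Thr): third position 4-fold.
Codon 4 CGA (Arg): third position 4-fold.
Codon 5 CTA (Leu): third position 4-fold.
Codon 6 CCG (Pro): third position 4-fold.
Codon 7 TTA (Leu): third position 2-fold.
Codon 8 TGG (Trp): third position 1-fold.
Codon 9 TAT (Tyr): third position 2-fold.
Four-fold degenerate third positions: 5.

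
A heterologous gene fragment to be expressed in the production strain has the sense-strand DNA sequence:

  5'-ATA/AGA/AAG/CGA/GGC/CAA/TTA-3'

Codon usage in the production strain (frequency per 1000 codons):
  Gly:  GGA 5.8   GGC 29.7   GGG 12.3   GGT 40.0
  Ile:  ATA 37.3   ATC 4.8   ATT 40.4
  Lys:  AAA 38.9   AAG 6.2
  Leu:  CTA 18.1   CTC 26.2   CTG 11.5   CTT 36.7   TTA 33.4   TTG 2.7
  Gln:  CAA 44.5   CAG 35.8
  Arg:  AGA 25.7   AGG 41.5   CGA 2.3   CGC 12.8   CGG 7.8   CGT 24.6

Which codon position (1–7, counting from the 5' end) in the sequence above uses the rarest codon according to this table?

4

Codon 1 ATA (Ile): 37.3 per 1000.
Codon 2 AGA (Arg): 25.7 per 1000.
Codon 3 AAG (Lys): 6.2 per 1000.
Codon 4 CGA (Arg): 2.3 per 1000.
Codon 5 GGC (Gly): 29.7 per 1000.
Codon 6 CAA (Gln): 44.5 per 1000.
Codon 7 TTA (Leu): 33.4 per 1000.
Lowest frequency is 2.3 at codon 4.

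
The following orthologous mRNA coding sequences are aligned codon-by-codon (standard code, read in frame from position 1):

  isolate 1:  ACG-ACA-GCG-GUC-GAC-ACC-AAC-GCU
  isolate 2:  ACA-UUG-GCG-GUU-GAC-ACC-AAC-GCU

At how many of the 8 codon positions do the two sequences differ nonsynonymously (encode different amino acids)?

1

Codon 1: ACG Thr / ACA Thr — synonymous.
Codon 2: ACA Thr / UUG Leu — nonsynonymous.
Codon 3: GCG Ala / GCG Ala — identical.
Codon 4: GUC Val / GUU Val — synonymous.
Codon 5: GAC Asp / GAC Asp — identical.
Codon 6: ACC Thr / ACC Thr — identical.
Codon 7: AAC Asn / AAC Asn — identical.
Codon 8: GCU Ala / GCU Ala — identical.
Nonsynonymous differences: 1.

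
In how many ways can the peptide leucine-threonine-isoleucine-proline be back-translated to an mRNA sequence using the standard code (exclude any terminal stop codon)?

288

Leu: 6 codons.
Thr: 4 codons.
Ile: 3 codons.
Pro: 4 codons.
6 × 4 × 3 × 4 = 288.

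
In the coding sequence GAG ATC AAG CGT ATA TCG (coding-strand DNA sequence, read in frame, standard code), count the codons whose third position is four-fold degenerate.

Codon 1 GAG (Glu): third position 2-fold.
Codon 2 ATC (Ile): third position 3-fold.
Codon 3 AAG (Lys): third position 2-fold.
Codon 4 CGT (Arg): third position 4-fold.
Codon 5 ATA (Ile): third position 3-fold.
Codon 6 TCG (Ser): third position 4-fold.
Four-fold degenerate third positions: 2.

2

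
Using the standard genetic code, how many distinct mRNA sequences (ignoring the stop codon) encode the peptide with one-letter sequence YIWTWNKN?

Tyr: 2 codons.
Ile: 3 codons.
Trp: 1 codon.
Thr: 4 codons.
Trp: 1 codon.
Asn: 2 codons.
Lys: 2 codons.
Asn: 2 codons.
2 × 3 × 1 × 4 × 1 × 2 × 2 × 2 = 192.

192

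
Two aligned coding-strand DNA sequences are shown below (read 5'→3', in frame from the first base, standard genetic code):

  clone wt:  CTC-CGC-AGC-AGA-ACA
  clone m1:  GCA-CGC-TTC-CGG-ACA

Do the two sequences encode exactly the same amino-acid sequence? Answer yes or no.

no

Codon 1: CTC Leu / GCA Ala — nonsynonymous.
Codon 2: CGC Arg / CGC Arg — identical.
Codon 3: AGC Ser / TTC Phe — nonsynonymous.
Codon 4: AGA Arg / CGG Arg — synonymous.
Codon 5: ACA Thr / ACA Thr — identical.
Nonsynonymous differences: 2 → different protein.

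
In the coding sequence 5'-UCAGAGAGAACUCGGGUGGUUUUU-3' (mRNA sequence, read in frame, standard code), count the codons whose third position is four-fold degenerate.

5

Codon 1 UCA (Ser): third position 4-fold.
Codon 2 GAG (Glu): third position 2-fold.
Codon 3 AGA (Arg): third position 2-fold.
Codon 4 ACU (Thr): third position 4-fold.
Codon 5 CGG (Arg): third position 4-fold.
Codon 6 GUG (Val): third position 4-fold.
Codon 7 GUU (Val): third position 4-fold.
Codon 8 UUU (Phe): third position 2-fold.
Four-fold degenerate third positions: 5.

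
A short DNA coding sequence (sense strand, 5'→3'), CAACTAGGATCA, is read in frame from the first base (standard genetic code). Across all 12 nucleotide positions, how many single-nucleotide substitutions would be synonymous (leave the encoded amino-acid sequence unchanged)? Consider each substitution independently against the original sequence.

11

Codon 1 (CAA, Gln): 1 synonymous substitution.
Codon 2 (CTA, Leu): 4 synonymous substitutions.
Codon 3 (GGA, Gly): 3 synonymous substitutions.
Codon 4 (TCA, Ser): 3 synonymous substitutions.
Total: 1 + 4 + 3 + 3 = 11.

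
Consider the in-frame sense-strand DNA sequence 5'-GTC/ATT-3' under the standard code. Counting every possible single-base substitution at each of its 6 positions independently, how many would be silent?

5

Codon 1 (GTC, Val): 3 synonymous substitutions.
Codon 2 (ATT, Ile): 2 synonymous substitutions.
Total: 3 + 2 = 5.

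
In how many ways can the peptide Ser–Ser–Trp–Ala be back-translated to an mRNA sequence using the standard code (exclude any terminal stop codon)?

Ser: 6 codons.
Ser: 6 codons.
Trp: 1 codon.
Ala: 4 codons.
6 × 6 × 1 × 4 = 144.

144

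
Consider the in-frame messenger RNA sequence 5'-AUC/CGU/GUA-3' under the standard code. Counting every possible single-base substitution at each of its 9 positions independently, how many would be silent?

Codon 1 (AUC, Ile): 2 synonymous substitutions.
Codon 2 (CGU, Arg): 3 synonymous substitutions.
Codon 3 (GUA, Val): 3 synonymous substitutions.
Total: 2 + 3 + 3 = 8.

8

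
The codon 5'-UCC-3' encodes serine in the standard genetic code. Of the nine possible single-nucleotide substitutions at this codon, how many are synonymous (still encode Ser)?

Position 1: none → 0 synonymous.
Position 2: none → 0 synonymous.
Position 3: UCU, UCA, UCG → 3 synonymous.
Total: 0 + 0 + 3 = 3.

3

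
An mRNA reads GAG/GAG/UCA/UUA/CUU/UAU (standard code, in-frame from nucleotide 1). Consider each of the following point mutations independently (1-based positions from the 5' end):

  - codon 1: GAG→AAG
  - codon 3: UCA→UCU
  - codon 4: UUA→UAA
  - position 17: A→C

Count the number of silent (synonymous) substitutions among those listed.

Codon 1: GAG (Glu) → AAG (Lys) — missense.
Codon 3: UCA (Ser) → UCU (Ser) — synonymous.
Codon 4: UUA (Leu) → UAA (Stop) — nonsense.
Codon 6: UAU (Tyr) → UCU (Ser) — missense.
Synonymous: 1 of 4.

1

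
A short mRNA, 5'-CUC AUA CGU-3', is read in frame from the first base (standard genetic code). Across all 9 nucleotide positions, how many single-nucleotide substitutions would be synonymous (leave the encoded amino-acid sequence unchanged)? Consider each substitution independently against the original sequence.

8

Codon 1 (CUC, Leu): 3 synonymous substitutions.
Codon 2 (AUA, Ile): 2 synonymous substitutions.
Codon 3 (CGU, Arg): 3 synonymous substitutions.
Total: 3 + 2 + 3 = 8.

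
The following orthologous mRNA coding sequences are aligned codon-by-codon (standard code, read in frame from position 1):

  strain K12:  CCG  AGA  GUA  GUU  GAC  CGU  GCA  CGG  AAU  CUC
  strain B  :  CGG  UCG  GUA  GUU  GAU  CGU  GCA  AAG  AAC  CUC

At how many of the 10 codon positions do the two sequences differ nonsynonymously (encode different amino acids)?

3

Codon 1: CCG Pro / CGG Arg — nonsynonymous.
Codon 2: AGA Arg / UCG Ser — nonsynonymous.
Codon 3: GUA Val / GUA Val — identical.
Codon 4: GUU Val / GUU Val — identical.
Codon 5: GAC Asp / GAU Asp — synonymous.
Codon 6: CGU Arg / CGU Arg — identical.
Codon 7: GCA Ala / GCA Ala — identical.
Codon 8: CGG Arg / AAG Lys — nonsynonymous.
Codon 9: AAU Asn / AAC Asn — synonymous.
Codon 10: CUC Leu / CUC Leu — identical.
Nonsynonymous differences: 3.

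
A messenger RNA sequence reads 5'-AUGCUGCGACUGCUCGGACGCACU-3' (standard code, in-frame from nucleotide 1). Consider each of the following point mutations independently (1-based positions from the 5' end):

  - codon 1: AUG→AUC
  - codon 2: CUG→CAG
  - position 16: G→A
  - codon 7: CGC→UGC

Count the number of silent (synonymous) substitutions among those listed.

Codon 1: AUG (Met) → AUC (Ile) — missense.
Codon 2: CUG (Leu) → CAG (Gln) — missense.
Codon 6: GGA (Gly) → AGA (Arg) — missense.
Codon 7: CGC (Arg) → UGC (Cys) — missense.
Synonymous: 0 of 4.

0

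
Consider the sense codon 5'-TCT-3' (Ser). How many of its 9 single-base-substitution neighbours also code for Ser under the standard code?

Position 1: none → 0 synonymous.
Position 2: none → 0 synonymous.
Position 3: TCC, TCA, TCG → 3 synonymous.
Total: 0 + 0 + 3 = 3.

3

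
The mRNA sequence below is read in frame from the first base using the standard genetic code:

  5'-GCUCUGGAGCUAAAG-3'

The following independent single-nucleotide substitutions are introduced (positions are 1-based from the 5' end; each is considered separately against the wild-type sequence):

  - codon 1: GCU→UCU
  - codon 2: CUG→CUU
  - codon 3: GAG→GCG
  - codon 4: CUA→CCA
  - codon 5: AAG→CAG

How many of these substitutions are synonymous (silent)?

Codon 1: GCU (Ala) → UCU (Ser) — missense.
Codon 2: CUG (Leu) → CUU (Leu) — synonymous.
Codon 3: GAG (Glu) → GCG (Ala) — missense.
Codon 4: CUA (Leu) → CCA (Pro) — missense.
Codon 5: AAG (Lys) → CAG (Gln) — missense.
Synonymous: 1 of 5.

1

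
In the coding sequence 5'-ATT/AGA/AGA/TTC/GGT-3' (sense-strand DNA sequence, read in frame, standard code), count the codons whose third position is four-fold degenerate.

Codon 1 ATT (Ile): third position 3-fold.
Codon 2 AGA (Arg): third position 2-fold.
Codon 3 AGA (Arg): third position 2-fold.
Codon 4 TTC (Phe): third position 2-fold.
Codon 5 GGT (Gly): third position 4-fold.
Four-fold degenerate third positions: 1.

1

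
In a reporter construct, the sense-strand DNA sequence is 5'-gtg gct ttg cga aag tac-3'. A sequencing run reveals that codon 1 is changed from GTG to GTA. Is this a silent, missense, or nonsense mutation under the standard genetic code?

silent

Position 3 falls in codon 1: GTG → Val.
After the substitution the codon is GTA → Val.
Both encode Val, so the change is synonymous.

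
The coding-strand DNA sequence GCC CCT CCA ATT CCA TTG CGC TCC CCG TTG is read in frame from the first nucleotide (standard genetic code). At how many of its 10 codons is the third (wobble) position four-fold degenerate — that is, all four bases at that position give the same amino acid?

7

Codon 1 GCC (Ala): third position 4-fold.
Codon 2 CCT (Pro): third position 4-fold.
Codon 3 CCA (Pro): third position 4-fold.
Codon 4 ATT (Ile): third position 3-fold.
Codon 5 CCA (Pro): third position 4-fold.
Codon 6 TTG (Leu): third position 2-fold.
Codon 7 CGC (Arg): third position 4-fold.
Codon 8 TCC (Ser): third position 4-fold.
Codon 9 CCG (Pro): third position 4-fold.
Codon 10 TTG (Leu): third position 2-fold.
Four-fold degenerate third positions: 7.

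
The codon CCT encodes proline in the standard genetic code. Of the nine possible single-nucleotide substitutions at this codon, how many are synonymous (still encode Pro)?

3

Position 1: none → 0 synonymous.
Position 2: none → 0 synonymous.
Position 3: CCC, CCA, CCG → 3 synonymous.
Total: 0 + 0 + 3 = 3.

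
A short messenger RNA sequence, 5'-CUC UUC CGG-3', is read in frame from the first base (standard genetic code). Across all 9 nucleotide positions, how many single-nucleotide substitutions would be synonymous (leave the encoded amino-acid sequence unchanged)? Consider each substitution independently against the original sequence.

Codon 1 (CUC, Leu): 3 synonymous substitutions.
Codon 2 (UUC, Phe): 1 synonymous substitution.
Codon 3 (CGG, Arg): 4 synonymous substitutions.
Total: 3 + 1 + 4 = 8.

8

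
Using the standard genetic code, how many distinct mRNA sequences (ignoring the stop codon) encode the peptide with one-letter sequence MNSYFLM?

Met: 1 codon.
Asn: 2 codons.
Ser: 6 codons.
Tyr: 2 codons.
Phe: 2 codons.
Leu: 6 codons.
Met: 1 codon.
1 × 2 × 6 × 2 × 2 × 6 × 1 = 288.

288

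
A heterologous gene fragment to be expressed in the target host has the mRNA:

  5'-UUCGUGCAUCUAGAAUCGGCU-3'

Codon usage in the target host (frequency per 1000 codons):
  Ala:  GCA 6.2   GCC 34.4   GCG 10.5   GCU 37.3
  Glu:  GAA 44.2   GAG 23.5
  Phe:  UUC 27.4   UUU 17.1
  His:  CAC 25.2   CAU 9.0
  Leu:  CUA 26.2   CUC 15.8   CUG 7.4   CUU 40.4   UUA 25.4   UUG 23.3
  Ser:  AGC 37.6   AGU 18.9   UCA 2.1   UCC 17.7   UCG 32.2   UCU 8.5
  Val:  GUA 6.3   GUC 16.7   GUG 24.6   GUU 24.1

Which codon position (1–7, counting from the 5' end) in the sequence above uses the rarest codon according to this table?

3

Codon 1 UUC (Phe): 27.4 per 1000.
Codon 2 GUG (Val): 24.6 per 1000.
Codon 3 CAU (His): 9.0 per 1000.
Codon 4 CUA (Leu): 26.2 per 1000.
Codon 5 GAA (Glu): 44.2 per 1000.
Codon 6 UCG (Ser): 32.2 per 1000.
Codon 7 GCU (Ala): 37.3 per 1000.
Lowest frequency is 9.0 at codon 3.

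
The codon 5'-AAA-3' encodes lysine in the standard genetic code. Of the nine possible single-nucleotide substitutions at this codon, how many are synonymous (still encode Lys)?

1

Position 1: none → 0 synonymous.
Position 2: none → 0 synonymous.
Position 3: AAG → 1 synonymous.
Total: 0 + 0 + 1 = 1.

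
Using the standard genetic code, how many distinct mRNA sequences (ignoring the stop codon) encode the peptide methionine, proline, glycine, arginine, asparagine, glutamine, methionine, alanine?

1536

Met: 1 codon.
Pro: 4 codons.
Gly: 4 codons.
Arg: 6 codons.
Asn: 2 codons.
Gln: 2 codons.
Met: 1 codon.
Ala: 4 codons.
1 × 4 × 4 × 6 × 2 × 2 × 1 × 4 = 1536.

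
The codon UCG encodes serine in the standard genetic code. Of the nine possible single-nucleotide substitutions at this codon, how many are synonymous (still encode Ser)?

Position 1: none → 0 synonymous.
Position 2: none → 0 synonymous.
Position 3: UCU, UCC, UCA → 3 synonymous.
Total: 0 + 0 + 3 = 3.

3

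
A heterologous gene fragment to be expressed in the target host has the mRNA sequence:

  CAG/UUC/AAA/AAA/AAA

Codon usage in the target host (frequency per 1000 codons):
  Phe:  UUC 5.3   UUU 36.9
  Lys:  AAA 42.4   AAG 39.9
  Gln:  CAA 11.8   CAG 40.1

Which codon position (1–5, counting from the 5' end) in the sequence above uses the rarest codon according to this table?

Codon 1 CAG (Gln): 40.1 per 1000.
Codon 2 UUC (Phe): 5.3 per 1000.
Codon 3 AAA (Lys): 42.4 per 1000.
Codon 4 AAA (Lys): 42.4 per 1000.
Codon 5 AAA (Lys): 42.4 per 1000.
Lowest frequency is 5.3 at codon 2.

2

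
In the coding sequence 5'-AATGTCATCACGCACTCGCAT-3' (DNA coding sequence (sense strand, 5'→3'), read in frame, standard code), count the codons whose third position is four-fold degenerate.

3

Codon 1 AAT (Asn): third position 2-fold.
Codon 2 GTC (Val): third position 4-fold.
Codon 3 ATC (Ile): third position 3-fold.
Codon 4 ACG (Thr): third position 4-fold.
Codon 5 CAC (His): third position 2-fold.
Codon 6 TCG (Ser): third position 4-fold.
Codon 7 CAT (His): third position 2-fold.
Four-fold degenerate third positions: 3.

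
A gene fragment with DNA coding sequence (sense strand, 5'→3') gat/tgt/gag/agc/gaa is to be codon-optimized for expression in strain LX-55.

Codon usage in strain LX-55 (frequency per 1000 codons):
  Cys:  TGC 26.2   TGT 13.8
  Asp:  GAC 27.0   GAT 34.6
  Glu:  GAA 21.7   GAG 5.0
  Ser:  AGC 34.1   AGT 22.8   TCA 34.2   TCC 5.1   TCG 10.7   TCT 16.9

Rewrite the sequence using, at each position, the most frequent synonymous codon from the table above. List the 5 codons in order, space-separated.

Codon 1 (Asp): best is GAT at 34.6.
Codon 2 (Cys): best is TGC at 26.2.
Codon 3 (Glu): best is GAA at 21.7.
Codon 4 (Ser): best is TCA at 34.2.
Codon 5 (Glu): best is GAA at 21.7.

GAT TGC GAA TCA GAA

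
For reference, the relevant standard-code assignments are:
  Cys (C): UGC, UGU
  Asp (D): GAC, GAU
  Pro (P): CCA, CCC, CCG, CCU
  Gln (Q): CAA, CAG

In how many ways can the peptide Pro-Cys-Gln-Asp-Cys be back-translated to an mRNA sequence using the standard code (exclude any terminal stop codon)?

Pro: 4 codons.
Cys: 2 codons.
Gln: 2 codons.
Asp: 2 codons.
Cys: 2 codons.
4 × 2 × 2 × 2 × 2 = 64.

64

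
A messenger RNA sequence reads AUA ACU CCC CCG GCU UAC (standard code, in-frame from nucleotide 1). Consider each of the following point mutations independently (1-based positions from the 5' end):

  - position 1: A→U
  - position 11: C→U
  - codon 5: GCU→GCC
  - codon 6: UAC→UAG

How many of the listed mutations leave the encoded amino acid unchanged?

1

Codon 1: AUA (Ile) → UUA (Leu) — missense.
Codon 4: CCG (Pro) → CUG (Leu) — missense.
Codon 5: GCU (Ala) → GCC (Ala) — synonymous.
Codon 6: UAC (Tyr) → UAG (Stop) — nonsense.
Synonymous: 1 of 4.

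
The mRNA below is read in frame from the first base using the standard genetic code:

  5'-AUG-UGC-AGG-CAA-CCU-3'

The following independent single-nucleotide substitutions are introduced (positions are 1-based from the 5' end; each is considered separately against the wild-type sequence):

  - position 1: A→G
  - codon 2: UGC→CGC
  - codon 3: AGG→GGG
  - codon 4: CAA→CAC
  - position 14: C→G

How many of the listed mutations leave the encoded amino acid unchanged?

Codon 1: AUG (Met) → GUG (Val) — missense.
Codon 2: UGC (Cys) → CGC (Arg) — missense.
Codon 3: AGG (Arg) → GGG (Gly) — missense.
Codon 4: CAA (Gln) → CAC (His) — missense.
Codon 5: CCU (Pro) → CGU (Arg) — missense.
Synonymous: 0 of 5.

0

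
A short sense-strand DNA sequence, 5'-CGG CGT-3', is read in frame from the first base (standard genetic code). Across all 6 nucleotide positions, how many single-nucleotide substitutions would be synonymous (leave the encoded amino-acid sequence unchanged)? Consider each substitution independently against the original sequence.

Codon 1 (CGG, Arg): 4 synonymous substitutions.
Codon 2 (CGT, Arg): 3 synonymous substitutions.
Total: 4 + 3 = 7.

7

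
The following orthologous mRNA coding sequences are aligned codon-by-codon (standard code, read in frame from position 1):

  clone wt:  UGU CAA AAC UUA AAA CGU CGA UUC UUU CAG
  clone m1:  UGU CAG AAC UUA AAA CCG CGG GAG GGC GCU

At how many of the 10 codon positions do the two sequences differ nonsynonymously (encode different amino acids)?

4

Codon 1: UGU Cys / UGU Cys — identical.
Codon 2: CAA Gln / CAG Gln — synonymous.
Codon 3: AAC Asn / AAC Asn — identical.
Codon 4: UUA Leu / UUA Leu — identical.
Codon 5: AAA Lys / AAA Lys — identical.
Codon 6: CGU Arg / CCG Pro — nonsynonymous.
Codon 7: CGA Arg / CGG Arg — synonymous.
Codon 8: UUC Phe / GAG Glu — nonsynonymous.
Codon 9: UUU Phe / GGC Gly — nonsynonymous.
Codon 10: CAG Gln / GCU Ala — nonsynonymous.
Nonsynonymous differences: 4.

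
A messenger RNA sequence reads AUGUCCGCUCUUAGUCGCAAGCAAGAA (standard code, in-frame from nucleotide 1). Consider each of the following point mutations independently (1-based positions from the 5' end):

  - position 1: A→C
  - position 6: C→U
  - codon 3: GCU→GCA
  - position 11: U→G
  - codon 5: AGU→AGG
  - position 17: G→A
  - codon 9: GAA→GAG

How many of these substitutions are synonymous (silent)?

Codon 1: AUG (Met) → CUG (Leu) — missense.
Codon 2: UCC (Ser) → UCU (Ser) — synonymous.
Codon 3: GCU (Ala) → GCA (Ala) — synonymous.
Codon 4: CUU (Leu) → CGU (Arg) — missense.
Codon 5: AGU (Ser) → AGG (Arg) — missense.
Codon 6: CGC (Arg) → CAC (His) — missense.
Codon 9: GAA (Glu) → GAG (Glu) — synonymous.
Synonymous: 3 of 7.

3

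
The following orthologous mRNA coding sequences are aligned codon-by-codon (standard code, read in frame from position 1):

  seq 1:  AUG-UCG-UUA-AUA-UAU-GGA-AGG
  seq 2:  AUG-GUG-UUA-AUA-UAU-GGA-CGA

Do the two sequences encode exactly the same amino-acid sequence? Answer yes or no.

Codon 1: AUG Met / AUG Met — identical.
Codon 2: UCG Ser / GUG Val — nonsynonymous.
Codon 3: UUA Leu / UUA Leu — identical.
Codon 4: AUA Ile / AUA Ile — identical.
Codon 5: UAU Tyr / UAU Tyr — identical.
Codon 6: GGA Gly / GGA Gly — identical.
Codon 7: AGG Arg / CGA Arg — synonymous.
Nonsynonymous differences: 1 → different protein.

no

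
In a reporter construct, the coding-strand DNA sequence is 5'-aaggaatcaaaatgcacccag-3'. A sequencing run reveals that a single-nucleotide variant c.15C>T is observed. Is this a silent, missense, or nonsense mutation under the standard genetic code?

silent

Position 15 falls in codon 5: TGC → Cys.
After the substitution the codon is TGT → Cys.
Both encode Cys, so the change is synonymous.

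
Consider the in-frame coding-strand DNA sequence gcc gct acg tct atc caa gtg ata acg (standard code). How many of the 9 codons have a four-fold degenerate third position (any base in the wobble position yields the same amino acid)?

6

Codon 1 GCC (Ala): third position 4-fold.
Codon 2 GCT (Ala): third position 4-fold.
Codon 3 ACG (Thr): third position 4-fold.
Codon 4 TCT (Ser): third position 4-fold.
Codon 5 ATC (Ile): third position 3-fold.
Codon 6 CAA (Gln): third position 2-fold.
Codon 7 GTG (Val): third position 4-fold.
Codon 8 ATA (Ile): third position 3-fold.
Codon 9 ACG (Thr): third position 4-fold.
Four-fold degenerate third positions: 6.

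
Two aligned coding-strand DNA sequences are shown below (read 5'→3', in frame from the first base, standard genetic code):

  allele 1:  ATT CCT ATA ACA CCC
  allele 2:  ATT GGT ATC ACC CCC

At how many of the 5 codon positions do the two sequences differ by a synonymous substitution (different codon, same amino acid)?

2

Codon 1: ATT Ile / ATT Ile — identical.
Codon 2: CCT Pro / GGT Gly — nonsynonymous.
Codon 3: ATA Ile / ATC Ile — synonymous.
Codon 4: ACA Thr / ACC Thr — synonymous.
Codon 5: CCC Pro / CCC Pro — identical.
Synonymous differences: 2.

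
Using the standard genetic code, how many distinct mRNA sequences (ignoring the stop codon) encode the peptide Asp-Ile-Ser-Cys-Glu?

144

Asp: 2 codons.
Ile: 3 codons.
Ser: 6 codons.
Cys: 2 codons.
Glu: 2 codons.
2 × 3 × 6 × 2 × 2 = 144.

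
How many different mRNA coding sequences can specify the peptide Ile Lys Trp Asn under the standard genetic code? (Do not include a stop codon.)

Ile: 3 codons.
Lys: 2 codons.
Trp: 1 codon.
Asn: 2 codons.
3 × 2 × 1 × 2 = 12.

12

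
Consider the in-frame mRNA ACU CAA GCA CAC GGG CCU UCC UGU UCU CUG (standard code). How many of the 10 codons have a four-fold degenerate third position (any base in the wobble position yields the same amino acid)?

7

Codon 1 ACU (Thr): third position 4-fold.
Codon 2 CAA (Gln): third position 2-fold.
Codon 3 GCA (Ala): third position 4-fold.
Codon 4 CAC (His): third position 2-fold.
Codon 5 GGG (Gly): third position 4-fold.
Codon 6 CCU (Pro): third position 4-fold.
Codon 7 UCC (Ser): third position 4-fold.
Codon 8 UGU (Cys): third position 2-fold.
Codon 9 UCU (Ser): third position 4-fold.
Codon 10 CUG (Leu): third position 4-fold.
Four-fold degenerate third positions: 7.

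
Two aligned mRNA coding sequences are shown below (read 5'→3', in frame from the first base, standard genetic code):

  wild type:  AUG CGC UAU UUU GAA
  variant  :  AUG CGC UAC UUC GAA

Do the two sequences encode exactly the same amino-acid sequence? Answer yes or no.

Codon 1: AUG Met / AUG Met — identical.
Codon 2: CGC Arg / CGC Arg — identical.
Codon 3: UAU Tyr / UAC Tyr — synonymous.
Codon 4: UUU Phe / UUC Phe — synonymous.
Codon 5: GAA Glu / GAA Glu — identical.
Nonsynonymous differences: 0 → same protein.

yes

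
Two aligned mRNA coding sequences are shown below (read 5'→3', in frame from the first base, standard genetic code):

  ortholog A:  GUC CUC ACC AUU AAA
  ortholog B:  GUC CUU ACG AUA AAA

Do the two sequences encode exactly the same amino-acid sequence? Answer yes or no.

Codon 1: GUC Val / GUC Val — identical.
Codon 2: CUC Leu / CUU Leu — synonymous.
Codon 3: ACC Thr / ACG Thr — synonymous.
Codon 4: AUU Ile / AUA Ile — synonymous.
Codon 5: AAA Lys / AAA Lys — identical.
Nonsynonymous differences: 0 → same protein.

yes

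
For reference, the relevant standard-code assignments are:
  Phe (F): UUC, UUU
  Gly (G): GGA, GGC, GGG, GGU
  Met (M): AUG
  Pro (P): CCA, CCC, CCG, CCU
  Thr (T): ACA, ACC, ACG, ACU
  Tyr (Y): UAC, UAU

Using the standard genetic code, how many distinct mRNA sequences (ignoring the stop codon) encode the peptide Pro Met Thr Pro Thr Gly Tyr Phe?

Pro: 4 codons.
Met: 1 codon.
Thr: 4 codons.
Pro: 4 codons.
Thr: 4 codons.
Gly: 4 codons.
Tyr: 2 codons.
Phe: 2 codons.
4 × 1 × 4 × 4 × 4 × 4 × 2 × 2 = 4096.

4096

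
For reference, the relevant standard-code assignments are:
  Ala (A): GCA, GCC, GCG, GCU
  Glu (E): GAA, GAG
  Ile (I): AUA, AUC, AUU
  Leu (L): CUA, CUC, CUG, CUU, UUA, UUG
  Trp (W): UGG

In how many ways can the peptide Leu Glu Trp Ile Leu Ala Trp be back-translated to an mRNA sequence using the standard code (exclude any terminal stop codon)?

Leu: 6 codons.
Glu: 2 codons.
Trp: 1 codon.
Ile: 3 codons.
Leu: 6 codons.
Ala: 4 codons.
Trp: 1 codon.
6 × 2 × 1 × 3 × 6 × 4 × 1 = 864.

864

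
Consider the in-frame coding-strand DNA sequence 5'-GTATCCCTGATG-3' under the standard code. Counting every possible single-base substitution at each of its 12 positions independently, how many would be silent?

Codon 1 (GTA, Val): 3 synonymous substitutions.
Codon 2 (TCC, Ser): 3 synonymous substitutions.
Codon 3 (CTG, Leu): 4 synonymous substitutions.
Codon 4 (ATG, Met): 0 synonymous substitutions.
Total: 3 + 3 + 4 + 0 = 10.

10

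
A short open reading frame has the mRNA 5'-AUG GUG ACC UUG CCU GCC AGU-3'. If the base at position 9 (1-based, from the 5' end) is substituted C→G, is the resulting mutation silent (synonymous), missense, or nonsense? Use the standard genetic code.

silent

Position 9 falls in codon 3: ACC → Thr.
After the substitution the codon is ACG → Thr.
Both encode Thr, so the change is synonymous.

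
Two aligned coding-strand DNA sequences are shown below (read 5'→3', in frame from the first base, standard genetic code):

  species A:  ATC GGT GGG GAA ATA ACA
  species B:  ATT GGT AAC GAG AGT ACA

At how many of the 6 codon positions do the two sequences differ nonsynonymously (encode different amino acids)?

2

Codon 1: ATC Ile / ATT Ile — synonymous.
Codon 2: GGT Gly / GGT Gly — identical.
Codon 3: GGG Gly / AAC Asn — nonsynonymous.
Codon 4: GAA Glu / GAG Glu — synonymous.
Codon 5: ATA Ile / AGT Ser — nonsynonymous.
Codon 6: ACA Thr / ACA Thr — identical.
Nonsynonymous differences: 2.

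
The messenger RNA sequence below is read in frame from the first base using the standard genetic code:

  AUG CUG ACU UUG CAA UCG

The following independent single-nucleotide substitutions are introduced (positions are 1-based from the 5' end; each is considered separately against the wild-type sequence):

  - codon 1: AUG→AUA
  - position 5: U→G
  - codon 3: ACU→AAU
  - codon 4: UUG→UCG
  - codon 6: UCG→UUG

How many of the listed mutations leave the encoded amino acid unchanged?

0

Codon 1: AUG (Met) → AUA (Ile) — missense.
Codon 2: CUG (Leu) → CGG (Arg) — missense.
Codon 3: ACU (Thr) → AAU (Asn) — missense.
Codon 4: UUG (Leu) → UCG (Ser) — missense.
Codon 6: UCG (Ser) → UUG (Leu) — missense.
Synonymous: 0 of 5.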